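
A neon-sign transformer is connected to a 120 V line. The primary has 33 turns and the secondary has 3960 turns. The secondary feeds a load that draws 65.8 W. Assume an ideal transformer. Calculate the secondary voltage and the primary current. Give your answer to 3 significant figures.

V_s ≈ 14400 V, I_p ≈ 0.548 A

V_s = V_p × N_s/N_p = 120 × 3960/33 = 14400 V.
I_s = P/V_s = 65.8/14400 = 0.0045694 A.
I_p = I_s × N_s/N_p = 0.0045694 × 3960/33 = 0.548 A.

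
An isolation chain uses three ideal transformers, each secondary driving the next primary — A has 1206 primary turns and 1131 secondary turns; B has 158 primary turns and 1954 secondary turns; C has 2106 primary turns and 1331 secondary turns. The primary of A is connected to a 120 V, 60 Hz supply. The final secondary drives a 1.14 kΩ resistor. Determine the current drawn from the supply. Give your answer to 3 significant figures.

I_supply ≈ 5.66 A

After A: V = 120.00 × 1131/1206 = 112.54 V.
After B: V = 112.54 × 1954/158 = 1391.8 V.
After C: V = 1391.8 × 1331/2106 = 879.60 V.
I_load = 879.60/1140 = 0.77158 A, so P_out = 879.60 × 0.77158 = 678.68 W.
All ideal ⇒ P_in = P_out, so I_supply = 678.68/120 = 5.66 A.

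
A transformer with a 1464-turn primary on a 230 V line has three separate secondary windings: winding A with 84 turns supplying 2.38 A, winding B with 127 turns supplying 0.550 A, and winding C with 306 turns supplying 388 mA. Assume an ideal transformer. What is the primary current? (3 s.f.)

I_p ≈ 0.265 A

V_A = 230 × 84/1464 = 13.197 V; V_B = 230 × 127/1464 = 19.952 V; V_C = 230 × 306/1464 = 48.074 V.
P_out = V_A I_A + V_B I_B + V_C I_C = 13.197×2.38 + 19.952×0.550 + 48.074×0.388 = 31.408 + 10.974 + 18.653 = 61.035 W.
Ideal ⇒ P_in = P_out, so I_p = P_out/V_p = 61.035/230 = 0.265 A.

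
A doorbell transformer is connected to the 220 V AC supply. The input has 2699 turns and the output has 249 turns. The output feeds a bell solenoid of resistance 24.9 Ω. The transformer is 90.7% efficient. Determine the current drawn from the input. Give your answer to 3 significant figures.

I_in ≈ 0.0829 A

V_out = 220 × 249/2699 = 20.296 V.
I_out = V_out/R = 20.296/24.9 = 0.81512 A.
P_out = V_out I_out = 20.296 × 0.81512 = 16.544 W.
P_in = P_out/η = 16.544/0.907 = 18.240 W.
I_in = P_in/V_in = 18.240/220 = 0.0829 A.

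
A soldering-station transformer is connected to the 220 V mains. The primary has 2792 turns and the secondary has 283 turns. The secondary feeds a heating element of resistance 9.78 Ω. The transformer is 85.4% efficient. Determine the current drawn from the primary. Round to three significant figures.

I_p ≈ 0.271 A

V_s = 220 × 283/2792 = 22.299 V.
I_s = V_s/R = 22.299/9.78 = 2.2801 A.
P_out = V_s I_s = 22.299 × 2.2801 = 50.845 W.
P_in = P_out/η = 50.845/0.854 = 59.538 W.
I_p = P_in/V_p = 59.538/220 = 0.271 A.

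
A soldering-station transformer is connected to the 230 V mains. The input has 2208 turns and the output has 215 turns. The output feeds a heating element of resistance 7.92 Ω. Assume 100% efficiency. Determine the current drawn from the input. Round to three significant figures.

I_in ≈ 0.275 A

V_out = V_in × N_out/N_in = 230 × 215/2208 = 22.396 V.
I_out = V_out/R = 22.396/7.92 = 2.8278 A.
For an ideal transformer I_in N_in = I_out N_out, so I_in = 2.8278 × 215/2208 = 0.275 A.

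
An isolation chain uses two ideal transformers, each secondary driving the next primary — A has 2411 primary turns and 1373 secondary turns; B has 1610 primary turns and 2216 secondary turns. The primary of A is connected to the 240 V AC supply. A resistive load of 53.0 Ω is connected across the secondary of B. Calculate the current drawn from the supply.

I_supply ≈ 2.78 A

After A: V = 240.00 × 1373/2411 = 136.67 V.
After B: V = 136.67 × 2216/1610 = 188.12 V.
I_load = 188.12/53.0 = 3.5494 A, so P_out = 188.12 × 3.5494 = 667.70 W.
All ideal ⇒ P_in = P_out, so I_supply = 667.70/240 = 2.78 A.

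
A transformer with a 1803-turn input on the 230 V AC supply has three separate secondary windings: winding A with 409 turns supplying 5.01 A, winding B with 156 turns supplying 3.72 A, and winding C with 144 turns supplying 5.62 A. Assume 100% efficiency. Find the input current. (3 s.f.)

I_in ≈ 1.91 A

V_A = 230 × 409/1803 = 52.174 V; V_B = 230 × 156/1803 = 19.900 V; V_C = 230 × 144/1803 = 18.369 V.
P_out = V_A I_A + V_B I_B + V_C I_C = 52.174×5.01 + 19.900×3.72 + 18.369×5.62 = 261.39 + 74.029 + 103.24 = 438.66 W.
Ideal ⇒ P_in = P_out, so I_in = P_out/V_in = 438.66/230 = 1.91 A.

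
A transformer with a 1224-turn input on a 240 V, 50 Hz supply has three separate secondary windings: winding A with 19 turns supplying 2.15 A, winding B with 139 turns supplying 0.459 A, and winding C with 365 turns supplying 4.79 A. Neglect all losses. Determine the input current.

I_in ≈ 1.51 A

V_A = 240 × 19/1224 = 3.7255 V; V_B = 240 × 139/1224 = 27.255 V; V_C = 240 × 365/1224 = 71.569 V.
P_out = V_A I_A + V_B I_B + V_C I_C = 3.7255×2.15 + 27.255×0.459 + 71.569×4.79 = 8.0098 + 12.510 + 342.81 = 363.33 W.
Ideal ⇒ P_in = P_out, so I_in = P_out/V_in = 363.33/240 = 1.51 A.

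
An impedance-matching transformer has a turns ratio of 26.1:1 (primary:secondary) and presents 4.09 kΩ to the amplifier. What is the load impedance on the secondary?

Z_s ≈ 6.00 Ω

Z_s = Z_p/(N_p/N_s)² = 4090/26.1² = 6.00 Ω.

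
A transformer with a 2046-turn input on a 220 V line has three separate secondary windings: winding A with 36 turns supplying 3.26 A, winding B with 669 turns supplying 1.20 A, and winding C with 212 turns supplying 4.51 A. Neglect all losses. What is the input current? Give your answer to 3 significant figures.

V_A = 220 × 36/2046 = 3.8710 V; V_B = 220 × 669/2046 = 71.935 V; V_C = 220 × 212/2046 = 22.796 V.
P_out = V_A I_A + V_B I_B + V_C I_C = 3.8710×3.26 + 71.935×1.20 + 22.796×4.51 = 12.619 + 86.323 + 102.81 = 201.75 W.
Ideal ⇒ P_in = P_out, so I_in = P_out/V_in = 201.75/220 = 0.917 A.

I_in ≈ 0.917 A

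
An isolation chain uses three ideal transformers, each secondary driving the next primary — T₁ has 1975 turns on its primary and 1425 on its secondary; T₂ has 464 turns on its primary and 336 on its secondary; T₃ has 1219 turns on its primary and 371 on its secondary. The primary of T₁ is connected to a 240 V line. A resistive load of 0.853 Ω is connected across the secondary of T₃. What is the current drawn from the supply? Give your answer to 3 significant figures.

I_supply ≈ 7.11 A

Secondary of T₁: V = 240.00 × 1425/1975 = 173.16 V.
Secondary of T₂: V = 173.16 × 336/464 = 125.40 V.
Secondary of T₃: V = 125.40 × 371/1219 = 38.164 V.
I_load = 38.164/0.853 = 44.741 A, so P_out = 38.164 × 44.741 = 1707.5 W.
All ideal ⇒ P_in = P_out, so I_supply = 1707.5/240 = 7.11 A.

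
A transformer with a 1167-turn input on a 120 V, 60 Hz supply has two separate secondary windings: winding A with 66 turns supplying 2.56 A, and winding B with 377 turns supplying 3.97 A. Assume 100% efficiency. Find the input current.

I_in ≈ 1.43 A

V_A = 120 × 66/1167 = 6.7866 V; V_B = 120 × 377/1167 = 38.766 V.
P_out = V_A I_A + V_B I_B = 6.7866×2.56 + 38.766×3.97 = 17.374 + 153.90 = 171.28 W.
Ideal ⇒ P_in = P_out, so I_in = P_out/V_in = 171.28/120 = 1.43 A.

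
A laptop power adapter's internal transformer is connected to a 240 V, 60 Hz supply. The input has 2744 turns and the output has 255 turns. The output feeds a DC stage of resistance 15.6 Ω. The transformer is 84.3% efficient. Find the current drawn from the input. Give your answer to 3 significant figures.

I_in ≈ 0.158 A

V_out = 240 × 255/2744 = 22.303 V.
I_out = V_out/R = 22.303/15.6 = 1.4297 A.
P_out = V_out I_out = 22.303 × 1.4297 = 31.887 W.
P_in = P_out/η = 31.887/0.843 = 37.825 W.
I_in = P_in/V_in = 37.825/240 = 0.158 A.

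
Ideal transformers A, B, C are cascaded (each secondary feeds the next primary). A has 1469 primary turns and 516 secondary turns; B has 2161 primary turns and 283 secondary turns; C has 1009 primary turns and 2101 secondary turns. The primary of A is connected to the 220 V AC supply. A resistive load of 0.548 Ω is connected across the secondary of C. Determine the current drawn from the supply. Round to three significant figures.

I_supply ≈ 3.68 A

After A: V = 220.00 × 516/1469 = 77.277 V.
After B: V = 77.277 × 283/2161 = 10.120 V.
After C: V = 10.120 × 2101/1009 = 21.073 V.
I_load = 21.073/0.548 = 38.454 A, so P_out = 21.073 × 38.454 = 810.31 W.
All ideal ⇒ P_in = P_out, so I_supply = 810.31/220 = 3.68 A.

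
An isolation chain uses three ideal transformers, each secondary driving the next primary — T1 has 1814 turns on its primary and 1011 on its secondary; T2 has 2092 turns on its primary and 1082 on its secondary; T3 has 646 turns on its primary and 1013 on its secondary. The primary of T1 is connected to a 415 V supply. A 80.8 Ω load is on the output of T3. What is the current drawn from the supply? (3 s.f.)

After T1: V = 415.00 × 1011/1814 = 231.29 V.
After T2: V = 231.29 × 1082/2092 = 119.63 V.
After T3: V = 119.63 × 1013/646 = 187.59 V.
I_load = 187.59/80.8 = 2.3216 A, so P_out = 187.59 × 2.3216 = 435.51 W.
All ideal ⇒ P_in = P_out, so I_supply = 435.51/415 = 1.05 A.

I_supply ≈ 1.05 A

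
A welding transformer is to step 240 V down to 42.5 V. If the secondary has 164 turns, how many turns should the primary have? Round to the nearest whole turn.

N_p/N_s = V_p/V_s, so N_p = 164 × 240/42.5 = 926.1 ≈ 926 turns.

N_p = 926 turns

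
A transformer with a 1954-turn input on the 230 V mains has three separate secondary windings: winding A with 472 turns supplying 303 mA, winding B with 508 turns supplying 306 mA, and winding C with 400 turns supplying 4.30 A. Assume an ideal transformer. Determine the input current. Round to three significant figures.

I_in ≈ 1.03 A

V_A = 230 × 472/1954 = 55.558 V; V_B = 230 × 508/1954 = 59.795 V; V_C = 230 × 400/1954 = 47.083 V.
P_out = V_A I_A + V_B I_B + V_C I_C = 55.558×0.303 + 59.795×0.306 + 47.083×4.30 = 16.834 + 18.297 + 202.46 = 237.59 W.
Ideal ⇒ P_in = P_out, so I_in = P_out/V_in = 237.59/230 = 1.03 A.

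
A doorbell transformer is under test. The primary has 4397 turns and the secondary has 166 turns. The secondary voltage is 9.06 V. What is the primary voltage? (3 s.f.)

V_p ≈ 240 V

V_p/V_s = N_p/N_s, so V_p = 9.06 × 4397/166 = 240 V.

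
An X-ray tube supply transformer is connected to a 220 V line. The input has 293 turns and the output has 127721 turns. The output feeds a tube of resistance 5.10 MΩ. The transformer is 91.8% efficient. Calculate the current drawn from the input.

V_out = 220 × 127721/293 = 95900 V.
I_out = V_out/R = 95900/(5.10×10^6) = 0.018804 A.
P_out = V_out I_out = 95900 × 0.018804 = 1803.3 W.
P_in = P_out/η = 1803.3/0.918 = 1964.4 W.
I_in = P_in/V_in = 1964.4/220 = 8.93 A.

I_in ≈ 8.93 A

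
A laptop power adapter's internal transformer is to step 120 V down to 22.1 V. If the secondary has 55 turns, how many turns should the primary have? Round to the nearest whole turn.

N_p/N_s = V_p/V_s, so N_p = 55 × 120/22.1 = 298.6 ≈ 299 turns.

N_p = 299 turns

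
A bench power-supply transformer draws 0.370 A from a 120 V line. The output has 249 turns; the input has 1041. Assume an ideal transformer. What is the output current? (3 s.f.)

I_out/I_in = N_in/N_out, so I_out = 0.370 × 1041/249 = 1.55 A.

I_out ≈ 1.55 A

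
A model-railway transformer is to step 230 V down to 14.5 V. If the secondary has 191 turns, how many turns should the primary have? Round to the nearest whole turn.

N_p = 3030 turns

N_p/N_s = V_p/V_s, so N_p = 191 × 230/14.5 = 3029.7 ≈ 3030 turns.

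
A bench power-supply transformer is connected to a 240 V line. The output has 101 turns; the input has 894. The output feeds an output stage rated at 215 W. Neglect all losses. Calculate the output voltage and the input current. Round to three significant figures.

V_out = V_in × N_out/N_in = 240 × 101/894 = 27.114 V.
I_out = P/V_out = 215/27.114 = 7.9295 A.
I_in = I_out × N_out/N_in = 7.9295 × 101/894 = 0.896 A.

V_out ≈ 27.1 V, I_in ≈ 0.896 A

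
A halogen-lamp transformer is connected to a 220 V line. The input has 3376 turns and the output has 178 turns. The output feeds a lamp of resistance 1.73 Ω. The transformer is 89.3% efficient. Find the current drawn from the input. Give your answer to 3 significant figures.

V_out = 220 × 178/3376 = 11.600 V.
I_out = V_out/R = 11.600/1.73 = 6.7049 A.
P_out = V_out I_out = 11.600 × 6.7049 = 77.774 W.
P_in = P_out/η = 77.774/0.893 = 87.093 W.
I_in = P_in/V_in = 87.093/220 = 0.396 A.

I_in ≈ 0.396 A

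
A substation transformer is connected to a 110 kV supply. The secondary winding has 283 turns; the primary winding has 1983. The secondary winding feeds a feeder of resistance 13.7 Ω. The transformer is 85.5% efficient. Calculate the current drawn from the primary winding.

V_s = 110000 × 283/1983 = 15698 V.
I_s = V_s/R = 15698/13.7 = 1145.9 A.
P_out = V_s I_s = 15698 × 1145.9 = 1.7988×10^7 W.
P_in = P_out/η = 1.7988×10^7/0.855 = 2.1039×10^7 W.
I_p = P_in/V_p = 2.1039×10^7/110000 = 191 A.

I_p ≈ 191 A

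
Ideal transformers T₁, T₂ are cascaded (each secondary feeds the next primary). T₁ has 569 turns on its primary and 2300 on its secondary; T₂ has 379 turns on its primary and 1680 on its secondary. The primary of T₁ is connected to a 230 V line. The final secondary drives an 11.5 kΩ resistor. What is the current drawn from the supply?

After T₁: V = 230.00 × 2300/569 = 929.70 V.
After T₂: V = 929.70 × 1680/379 = 4121.1 V.
I_load = 4121.1/11500 = 0.35836 A, so P_out = 4121.1 × 0.35836 = 1476.8 W.
All ideal ⇒ P_in = P_out, so I_supply = 1476.8/230 = 6.42 A.

I_supply ≈ 6.42 A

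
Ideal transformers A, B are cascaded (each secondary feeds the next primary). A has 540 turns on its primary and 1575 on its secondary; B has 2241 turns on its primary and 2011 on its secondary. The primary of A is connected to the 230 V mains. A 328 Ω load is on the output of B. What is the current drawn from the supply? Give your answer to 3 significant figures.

Secondary of A: V = 230.00 × 1575/540 = 670.83 V.
Secondary of B: V = 670.83 × 2011/2241 = 601.98 V.
I_load = 601.98/328 = 1.8353 A, so P_out = 601.98 × 1.8353 = 1104.8 W.
All ideal ⇒ P_in = P_out, so I_supply = 1104.8/230 = 4.80 A.

I_supply ≈ 4.80 A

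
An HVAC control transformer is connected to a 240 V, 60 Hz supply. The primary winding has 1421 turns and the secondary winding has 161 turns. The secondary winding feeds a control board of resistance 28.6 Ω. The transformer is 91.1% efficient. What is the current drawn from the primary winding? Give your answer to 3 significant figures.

V_s = 240 × 161/1421 = 27.192 V.
I_s = V_s/R = 27.192/28.6 = 0.95077 A.
P_out = V_s I_s = 27.192 × 0.95077 = 25.854 W.
P_in = P_out/η = 25.854/0.911 = 28.379 W.
I_p = P_in/V_p = 28.379/240 = 0.118 A.

I_p ≈ 0.118 A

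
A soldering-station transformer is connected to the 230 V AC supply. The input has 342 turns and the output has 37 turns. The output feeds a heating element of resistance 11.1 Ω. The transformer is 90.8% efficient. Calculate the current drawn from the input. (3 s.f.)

I_in ≈ 0.267 A

V_out = 230 × 37/342 = 24.883 V.
I_out = V_out/R = 24.883/11.1 = 2.2417 A.
P_out = V_out I_out = 24.883 × 2.2417 = 55.781 W.
P_in = P_out/η = 55.781/0.908 = 61.432 W.
I_in = P_in/V_in = 61.432/230 = 0.267 A.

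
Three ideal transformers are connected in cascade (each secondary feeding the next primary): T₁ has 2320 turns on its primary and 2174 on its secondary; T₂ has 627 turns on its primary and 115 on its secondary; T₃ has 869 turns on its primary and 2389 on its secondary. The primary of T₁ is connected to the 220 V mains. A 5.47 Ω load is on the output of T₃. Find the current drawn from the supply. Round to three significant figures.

After T₁: V = 220.00 × 2174/2320 = 206.16 V.
After T₂: V = 206.16 × 115/627 = 37.812 V.
After T₃: V = 37.812 × 2389/869 = 103.95 V.
I_load = 103.95/5.47 = 19.003 A, so P_out = 103.95 × 19.003 = 1975.4 W.
All ideal ⇒ P_in = P_out, so I_supply = 1975.4/220 = 8.98 A.

I_supply ≈ 8.98 A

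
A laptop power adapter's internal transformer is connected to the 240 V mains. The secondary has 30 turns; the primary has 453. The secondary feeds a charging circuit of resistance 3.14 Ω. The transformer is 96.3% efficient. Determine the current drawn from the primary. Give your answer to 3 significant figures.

I_p ≈ 0.348 A

V_s = 240 × 30/453 = 15.894 V.
I_s = V_s/R = 15.894/3.14 = 5.0618 A.
P_out = V_s I_s = 15.894 × 5.0618 = 80.452 W.
P_in = P_out/η = 80.452/0.963 = 83.543 W.
I_p = P_in/V_p = 83.543/240 = 0.348 A.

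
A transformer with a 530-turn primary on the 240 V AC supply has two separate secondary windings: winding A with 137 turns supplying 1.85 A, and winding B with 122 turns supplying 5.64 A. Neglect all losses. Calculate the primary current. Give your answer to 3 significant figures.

I_p ≈ 1.78 A

V_A = 240 × 137/530 = 62.038 V; V_B = 240 × 122/530 = 55.245 V.
P_out = V_A I_A + V_B I_B = 62.038×1.85 + 55.245×5.64 = 114.77 + 311.58 = 426.35 W.
Ideal ⇒ P_in = P_out, so I_p = P_out/V_p = 426.35/240 = 1.78 A.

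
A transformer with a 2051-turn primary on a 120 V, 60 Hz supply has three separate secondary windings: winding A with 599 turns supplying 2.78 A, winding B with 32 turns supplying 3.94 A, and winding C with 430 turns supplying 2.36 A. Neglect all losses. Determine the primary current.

V_A = 120 × 599/2051 = 35.046 V; V_B = 120 × 32/2051 = 1.8723 V; V_C = 120 × 430/2051 = 25.158 V.
P_out = V_A I_A + V_B I_B + V_C I_C = 35.046×2.78 + 1.8723×3.94 + 25.158×2.36 = 97.429 + 7.3767 + 59.374 = 164.18 W.
Ideal ⇒ P_in = P_out, so I_p = P_out/V_p = 164.18/120 = 1.37 A.

I_p ≈ 1.37 A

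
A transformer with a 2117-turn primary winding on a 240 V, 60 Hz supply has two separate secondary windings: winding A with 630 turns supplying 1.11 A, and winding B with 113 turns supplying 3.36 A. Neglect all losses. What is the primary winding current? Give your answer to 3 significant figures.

V_A = 240 × 630/2117 = 71.422 V; V_B = 240 × 113/2117 = 12.811 V.
P_out = V_A I_A + V_B I_B = 71.422×1.11 + 12.811×3.36 = 79.278 + 43.044 = 122.32 W.
Ideal ⇒ P_in = P_out, so I_p = P_out/V_p = 122.32/240 = 0.510 A.

I_p ≈ 0.510 A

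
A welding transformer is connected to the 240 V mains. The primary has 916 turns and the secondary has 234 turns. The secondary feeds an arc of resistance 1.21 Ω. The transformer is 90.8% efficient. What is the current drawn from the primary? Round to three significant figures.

I_p ≈ 14.3 A

V_s = 240 × 234/916 = 61.310 V.
I_s = V_s/R = 61.310/1.21 = 50.669 A.
P_out = V_s I_s = 61.310 × 50.669 = 3106.5 W.
P_in = P_out/η = 3106.5/0.908 = 3421.3 W.
I_p = P_in/V_p = 3421.3/240 = 14.3 A.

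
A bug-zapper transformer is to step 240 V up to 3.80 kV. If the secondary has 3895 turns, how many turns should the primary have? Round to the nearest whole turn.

N_p = 246 turns

N_p/N_s = V_p/V_s, so N_p = 3895 × 240/3800 = 246.0 ≈ 246 turns.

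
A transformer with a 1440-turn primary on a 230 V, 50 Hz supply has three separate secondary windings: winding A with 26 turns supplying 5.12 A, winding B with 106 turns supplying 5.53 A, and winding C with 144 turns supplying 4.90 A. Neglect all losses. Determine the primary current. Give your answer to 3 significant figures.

V_A = 230 × 26/1440 = 4.1528 V; V_B = 230 × 106/1440 = 16.931 V; V_C = 230 × 144/1440 = 23.000 V.
P_out = V_A I_A + V_B I_B + V_C I_C = 4.1528×5.12 + 16.931×5.53 + 23.000×4.90 = 21.262 + 93.626 + 112.70 = 227.59 W.
Ideal ⇒ P_in = P_out, so I_p = P_out/V_p = 227.59/230 = 0.990 A.

I_p ≈ 0.990 A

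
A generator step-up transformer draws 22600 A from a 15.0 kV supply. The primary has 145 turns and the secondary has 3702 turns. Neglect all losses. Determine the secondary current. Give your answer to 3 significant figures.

I_s/I_p = N_p/N_s, so I_s = 22600 × 145/3702 = 885 A.

I_s ≈ 885 A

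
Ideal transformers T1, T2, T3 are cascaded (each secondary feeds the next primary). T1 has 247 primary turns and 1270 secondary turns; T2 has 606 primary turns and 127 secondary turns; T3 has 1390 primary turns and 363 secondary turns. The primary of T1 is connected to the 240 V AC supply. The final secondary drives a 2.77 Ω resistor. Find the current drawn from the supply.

After T1: V = 240.00 × 1270/247 = 1234.0 V.
After T2: V = 1234.0 × 127/606 = 258.61 V.
After T3: V = 258.61 × 363/1390 = 67.537 V.
I_load = 67.537/2.77 = 24.382 A, so P_out = 67.537 × 24.382 = 1646.7 W.
All ideal ⇒ P_in = P_out, so I_supply = 1646.7/240 = 6.86 A.

I_supply ≈ 6.86 A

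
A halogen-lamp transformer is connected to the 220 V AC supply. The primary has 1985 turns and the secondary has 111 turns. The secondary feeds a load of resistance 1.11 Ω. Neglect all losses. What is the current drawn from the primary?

V_s = V_p × N_s/N_p = 220 × 111/1985 = 12.302 V.
I_s = V_s/R = 12.302/1.11 = 11.083 A.
For an ideal transformer I_p N_p = I_s N_s, so I_p = 11.083 × 111/1985 = 0.620 A.

I_p ≈ 0.620 A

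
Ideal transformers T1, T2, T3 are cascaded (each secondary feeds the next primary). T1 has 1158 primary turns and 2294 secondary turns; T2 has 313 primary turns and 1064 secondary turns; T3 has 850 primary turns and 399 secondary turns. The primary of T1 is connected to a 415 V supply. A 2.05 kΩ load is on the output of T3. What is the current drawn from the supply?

I_supply ≈ 2.02 A

Secondary of T1: V = 415.00 × 2294/1158 = 822.12 V.
Secondary of T2: V = 822.12 × 1064/313 = 2794.7 V.
Secondary of T3: V = 2794.7 × 399/850 = 1311.9 V.
I_load = 1311.9/2050 = 0.63993 A, so P_out = 1311.9 × 0.63993 = 839.49 W.
All ideal ⇒ P_in = P_out, so I_supply = 839.49/415 = 2.02 A.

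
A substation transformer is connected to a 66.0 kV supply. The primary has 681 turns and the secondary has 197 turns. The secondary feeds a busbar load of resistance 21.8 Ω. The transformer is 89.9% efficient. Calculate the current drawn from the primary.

V_s = 66000 × 197/681 = 19093 V.
I_s = V_s/R = 19093/21.8 = 875.80 A.
P_out = V_s I_s = 19093 × 875.80 = 1.6721×10^7 W.
P_in = P_out/η = 1.6721×10^7/0.899 = 1.8600×10^7 W.
I_p = P_in/V_p = 1.8600×10^7/66000 = 282 A.

I_p ≈ 282 A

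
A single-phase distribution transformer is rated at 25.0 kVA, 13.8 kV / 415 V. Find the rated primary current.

I_p ≈ 1.81 A

I_p = S/V_p = 25000/13800 = 1.81 A.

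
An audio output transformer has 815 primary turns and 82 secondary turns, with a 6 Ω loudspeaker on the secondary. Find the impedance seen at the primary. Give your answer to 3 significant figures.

Z_p ≈ 593 Ω

Z_p = (N_p/N_s)² × Z_s = (815/82)² × 6 = 593 Ω.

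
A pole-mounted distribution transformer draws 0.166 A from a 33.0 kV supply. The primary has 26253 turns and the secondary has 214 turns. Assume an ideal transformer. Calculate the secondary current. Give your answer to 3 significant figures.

I_s/I_p = N_p/N_s, so I_s = 0.166 × 26253/214 = 20.4 A.

I_s ≈ 20.4 A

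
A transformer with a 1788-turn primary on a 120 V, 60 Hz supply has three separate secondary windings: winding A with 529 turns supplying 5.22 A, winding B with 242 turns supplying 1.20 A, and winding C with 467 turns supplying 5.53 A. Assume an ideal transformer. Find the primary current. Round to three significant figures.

V_A = 120 × 529/1788 = 35.503 V; V_B = 120 × 242/1788 = 16.242 V; V_C = 120 × 467/1788 = 31.342 V.
P_out = V_A I_A + V_B I_B + V_C I_C = 35.503×5.22 + 16.242×1.20 + 31.342×5.53 = 185.33 + 19.490 + 173.32 = 378.14 W.
Ideal ⇒ P_in = P_out, so I_p = P_out/V_p = 378.14/120 = 3.15 A.

I_p ≈ 3.15 A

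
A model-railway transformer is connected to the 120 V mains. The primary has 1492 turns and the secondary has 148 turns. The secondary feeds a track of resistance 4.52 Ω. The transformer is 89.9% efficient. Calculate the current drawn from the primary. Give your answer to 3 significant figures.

I_p ≈ 0.291 A

V_s = 120 × 148/1492 = 11.903 V.
I_s = V_s/R = 11.903/4.52 = 2.6335 A.
P_out = V_s I_s = 11.903 × 2.6335 = 31.348 W.
P_in = P_out/η = 31.348/0.899 = 34.870 W.
I_p = P_in/V_p = 34.870/120 = 0.291 A.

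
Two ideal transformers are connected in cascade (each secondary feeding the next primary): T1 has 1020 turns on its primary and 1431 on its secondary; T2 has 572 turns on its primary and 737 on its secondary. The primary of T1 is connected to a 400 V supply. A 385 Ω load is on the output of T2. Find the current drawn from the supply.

I_supply ≈ 3.39 A

Secondary of T1: V = 400.00 × 1431/1020 = 561.18 V.
Secondary of T2: V = 561.18 × 737/572 = 723.05 V.
I_load = 723.05/385 = 1.8781 A, so P_out = 723.05 × 1.8781 = 1357.9 W.
All ideal ⇒ P_in = P_out, so I_supply = 1357.9/400 = 3.39 A.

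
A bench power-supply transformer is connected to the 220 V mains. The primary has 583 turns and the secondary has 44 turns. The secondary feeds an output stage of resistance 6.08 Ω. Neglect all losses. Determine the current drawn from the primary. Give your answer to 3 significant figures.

V_s = V_p × N_s/N_p = 220 × 44/583 = 16.604 V.
I_s = V_s/R = 16.604/6.08 = 2.7309 A.
For an ideal transformer I_p N_p = I_s N_s, so I_p = 2.7309 × 44/583 = 0.206 A.

I_p ≈ 0.206 A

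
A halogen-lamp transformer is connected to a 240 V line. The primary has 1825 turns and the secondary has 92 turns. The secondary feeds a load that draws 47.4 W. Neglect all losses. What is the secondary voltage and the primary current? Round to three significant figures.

V_s ≈ 12.1 V, I_p ≈ 0.198 A

V_s = V_p × N_s/N_p = 240 × 92/1825 = 12.099 V.
I_s = P/V_s = 47.4/12.099 = 3.9178 A.
I_p = I_s × N_s/N_p = 3.9178 × 92/1825 = 0.198 A.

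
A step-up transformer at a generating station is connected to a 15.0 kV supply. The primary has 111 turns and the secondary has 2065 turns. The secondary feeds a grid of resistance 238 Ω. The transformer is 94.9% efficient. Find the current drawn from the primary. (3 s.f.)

V_s = 15000 × 2065/111 = 279050 V.
I_s = V_s/R = 279050/238 = 1172.5 A.
P_out = V_s I_s = 279050 × 1172.5 = 3.2719×10^8 W.
P_in = P_out/η = 3.2719×10^8/0.949 = 3.4477×10^8 W.
I_p = P_in/V_p = 3.4477×10^8/15000 = 23000 A.

I_p ≈ 23000 A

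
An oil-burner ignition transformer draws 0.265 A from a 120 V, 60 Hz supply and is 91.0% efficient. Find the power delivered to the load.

P_out ≈ 28.9 W

P_in = V_p I_p = 120 × 0.265 = 31.800 W.
P_out = η P_in = 0.910 × 31.800 = 28.9 W.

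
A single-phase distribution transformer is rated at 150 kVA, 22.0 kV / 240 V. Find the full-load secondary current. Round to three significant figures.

I_s = S/V_s = 150000/240 = 625 A.

I_s ≈ 625 A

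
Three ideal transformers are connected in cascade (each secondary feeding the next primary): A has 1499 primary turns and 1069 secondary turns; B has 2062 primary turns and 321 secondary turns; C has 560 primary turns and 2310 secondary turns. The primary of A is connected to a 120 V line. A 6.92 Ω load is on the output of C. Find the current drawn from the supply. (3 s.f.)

Secondary of A: V = 120.00 × 1069/1499 = 85.577 V.
Secondary of B: V = 85.577 × 321/2062 = 13.322 V.
Secondary of C: V = 13.322 × 2310/560 = 54.954 V.
I_load = 54.954/6.92 = 7.9413 A, so P_out = 54.954 × 7.9413 = 436.40 W.
All ideal ⇒ P_in = P_out, so I_supply = 436.40/120 = 3.64 A.

I_supply ≈ 3.64 A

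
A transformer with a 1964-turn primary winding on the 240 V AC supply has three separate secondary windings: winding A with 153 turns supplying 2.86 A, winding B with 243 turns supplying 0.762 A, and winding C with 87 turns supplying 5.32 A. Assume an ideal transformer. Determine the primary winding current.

I_p ≈ 0.553 A

V_A = 240 × 153/1964 = 18.697 V; V_B = 240 × 243/1964 = 29.695 V; V_C = 240 × 87/1964 = 10.631 V.
P_out = V_A I_A + V_B I_B + V_C I_C = 18.697×2.86 + 29.695×0.762 + 10.631×5.32 = 53.472 + 22.627 + 56.559 = 132.66 W.
Ideal ⇒ P_in = P_out, so I_p = P_out/V_p = 132.66/240 = 0.553 A.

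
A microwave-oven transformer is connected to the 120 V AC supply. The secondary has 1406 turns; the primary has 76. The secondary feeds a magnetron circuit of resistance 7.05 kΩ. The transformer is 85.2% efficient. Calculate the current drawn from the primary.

I_p ≈ 6.84 A

V_s = 120 × 1406/76 = 2220.0 V.
I_s = V_s/R = 2220.0/7050 = 0.31489 A.
P_out = V_s I_s = 2220.0 × 0.31489 = 699.06 W.
P_in = P_out/η = 699.06/0.852 = 820.50 W.
I_p = P_in/V_p = 820.50/120 = 6.84 A.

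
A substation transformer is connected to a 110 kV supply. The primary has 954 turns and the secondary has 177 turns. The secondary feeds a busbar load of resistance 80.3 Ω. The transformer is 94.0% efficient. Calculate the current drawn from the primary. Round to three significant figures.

V_s = 110000 × 177/954 = 20409 V.
I_s = V_s/R = 20409/80.3 = 254.16 A.
P_out = V_s I_s = 20409 × 254.16 = 5.1870×10^6 W.
P_in = P_out/η = 5.1870×10^6/0.940 = 5.5181×10^6 W.
I_p = P_in/V_p = 5.5181×10^6/110000 = 50.2 A.

I_p ≈ 50.2 A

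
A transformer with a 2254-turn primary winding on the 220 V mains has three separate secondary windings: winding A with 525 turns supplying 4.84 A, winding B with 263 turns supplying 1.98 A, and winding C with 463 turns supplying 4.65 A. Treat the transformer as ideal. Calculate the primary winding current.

I_p ≈ 2.31 A

V_A = 220 × 525/2254 = 51.242 V; V_B = 220 × 263/2254 = 25.670 V; V_C = 220 × 463/2254 = 45.191 V.
P_out = V_A I_A + V_B I_B + V_C I_C = 51.242×4.84 + 25.670×1.98 + 45.191×4.65 = 248.01 + 50.826 + 210.14 = 508.98 W.
Ideal ⇒ P_in = P_out, so I_p = P_out/V_p = 508.98/220 = 2.31 A.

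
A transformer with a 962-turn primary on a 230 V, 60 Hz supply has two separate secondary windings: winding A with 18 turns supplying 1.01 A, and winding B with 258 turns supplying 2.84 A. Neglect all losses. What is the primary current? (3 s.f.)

V_A = 230 × 18/962 = 4.3035 V; V_B = 230 × 258/962 = 61.684 V.
P_out = V_A I_A + V_B I_B = 4.3035×1.01 + 61.684×2.84 = 4.3466 + 175.18 = 179.53 W.
Ideal ⇒ P_in = P_out, so I_p = P_out/V_p = 179.53/230 = 0.781 A.

I_p ≈ 0.781 A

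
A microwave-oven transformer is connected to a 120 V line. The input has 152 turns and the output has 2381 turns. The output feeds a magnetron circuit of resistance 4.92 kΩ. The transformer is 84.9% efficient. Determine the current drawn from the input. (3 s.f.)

V_out = 120 × 2381/152 = 1879.7 V.
I_out = V_out/R = 1879.7/4920 = 0.38206 A.
P_out = V_out I_out = 1879.7 × 0.38206 = 718.17 W.
P_in = P_out/η = 718.17/0.849 = 845.90 W.
I_in = P_in/V_in = 845.90/120 = 7.05 A.

I_in ≈ 7.05 A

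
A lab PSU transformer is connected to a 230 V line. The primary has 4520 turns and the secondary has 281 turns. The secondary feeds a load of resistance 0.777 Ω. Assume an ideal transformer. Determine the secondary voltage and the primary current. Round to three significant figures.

V_s = V_p × N_s/N_p = 230 × 281/4520 = 14.299 V.
I_s = V_s/R = 14.299/0.777 = 18.402 A.
I_p = I_s × N_s/N_p = 18.402 × 281/4520 = 1.14 A.

V_s ≈ 14.3 V, I_p ≈ 1.14 A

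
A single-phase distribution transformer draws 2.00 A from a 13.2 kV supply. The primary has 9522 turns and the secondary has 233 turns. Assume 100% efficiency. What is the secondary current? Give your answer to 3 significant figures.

I_s ≈ 81.7 A

I_s/I_p = N_p/N_s, so I_s = 2.00 × 9522/233 = 81.7 A.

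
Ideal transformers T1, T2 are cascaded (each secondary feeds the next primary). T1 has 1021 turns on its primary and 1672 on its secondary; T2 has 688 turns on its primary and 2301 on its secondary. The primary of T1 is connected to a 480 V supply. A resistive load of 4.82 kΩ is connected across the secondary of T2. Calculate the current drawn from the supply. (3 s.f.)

Secondary of T1: V = 480.00 × 1672/1021 = 786.05 V.
Secondary of T2: V = 786.05 × 2301/688 = 2628.9 V.
I_load = 2628.9/4820 = 0.54542 A, so P_out = 2628.9 × 0.54542 = 1433.9 W.
All ideal ⇒ P_in = P_out, so I_supply = 1433.9/480 = 2.99 A.

I_supply ≈ 2.99 A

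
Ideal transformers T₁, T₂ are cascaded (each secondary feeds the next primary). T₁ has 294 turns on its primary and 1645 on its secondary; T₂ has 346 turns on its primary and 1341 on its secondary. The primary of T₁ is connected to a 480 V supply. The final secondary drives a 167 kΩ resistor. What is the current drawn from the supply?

After T₁: V = 480.00 × 1645/294 = 2685.7 V.
After T₂: V = 2685.7 × 1341/346 = 10409 V.
I_load = 10409/167000 = 0.062330 A, so P_out = 10409 × 0.062330 = 648.80 W.
All ideal ⇒ P_in = P_out, so I_supply = 648.80/480 = 1.35 A.

I_supply ≈ 1.35 A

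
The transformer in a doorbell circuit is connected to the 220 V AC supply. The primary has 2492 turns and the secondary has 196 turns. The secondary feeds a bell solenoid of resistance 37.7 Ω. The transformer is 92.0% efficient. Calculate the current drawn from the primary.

V_s = 220 × 196/2492 = 17.303 V.
I_s = V_s/R = 17.303/37.7 = 0.45898 A.
P_out = V_s I_s = 17.303 × 0.45898 = 7.9418 W.
P_in = P_out/η = 7.9418/0.920 = 8.6324 W.
I_p = P_in/V_p = 8.6324/220 = 0.0392 A.

I_p ≈ 0.0392 A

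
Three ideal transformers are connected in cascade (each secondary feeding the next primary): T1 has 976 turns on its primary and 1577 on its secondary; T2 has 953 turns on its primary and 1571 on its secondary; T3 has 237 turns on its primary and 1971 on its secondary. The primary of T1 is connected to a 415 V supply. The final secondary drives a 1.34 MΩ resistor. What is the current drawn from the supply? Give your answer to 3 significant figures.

I_supply ≈ 0.152 A

After T1: V = 415.00 × 1577/976 = 670.55 V.
After T2: V = 670.55 × 1571/953 = 1105.4 V.
After T3: V = 1105.4 × 1971/237 = 9192.9 V.
I_load = 9192.9/(1.34×10^6) = 0.0068604 A, so P_out = 9192.9 × 0.0068604 = 63.066 W.
All ideal ⇒ P_in = P_out, so I_supply = 63.066/415 = 0.152 A.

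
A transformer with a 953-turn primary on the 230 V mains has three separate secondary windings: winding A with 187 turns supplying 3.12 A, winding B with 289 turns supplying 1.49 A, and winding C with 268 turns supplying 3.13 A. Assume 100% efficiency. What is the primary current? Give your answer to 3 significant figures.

V_A = 230 × 187/953 = 45.131 V; V_B = 230 × 289/953 = 69.748 V; V_C = 230 × 268/953 = 64.680 V.
P_out = V_A I_A + V_B I_B + V_C I_C = 45.131×3.12 + 69.748×1.49 + 64.680×3.13 = 140.81 + 103.92 + 202.45 = 447.18 W.
Ideal ⇒ P_in = P_out, so I_p = P_out/V_p = 447.18/230 = 1.94 A.

I_p ≈ 1.94 A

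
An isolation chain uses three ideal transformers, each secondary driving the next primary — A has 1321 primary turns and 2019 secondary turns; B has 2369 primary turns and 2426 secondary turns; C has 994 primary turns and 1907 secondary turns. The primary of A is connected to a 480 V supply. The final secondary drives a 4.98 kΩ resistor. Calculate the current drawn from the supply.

I_supply ≈ 0.869 A

Secondary of A: V = 480.00 × 2019/1321 = 733.63 V.
Secondary of B: V = 733.63 × 2426/2369 = 751.28 V.
Secondary of C: V = 751.28 × 1907/994 = 1441.3 V.
I_load = 1441.3/4980 = 0.28942 A, so P_out = 1441.3 × 0.28942 = 417.16 W.
All ideal ⇒ P_in = P_out, so I_supply = 417.16/480 = 0.869 A.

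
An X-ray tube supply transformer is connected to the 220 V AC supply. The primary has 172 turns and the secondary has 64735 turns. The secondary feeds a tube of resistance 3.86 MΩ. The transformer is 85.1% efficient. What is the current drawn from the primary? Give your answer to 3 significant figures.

I_p ≈ 9.49 A

V_s = 220 × 64735/172 = 82801 V.
I_s = V_s/R = 82801/(3.86×10^6) = 0.021451 A.
P_out = V_s I_s = 82801 × 0.021451 = 1776.1 W.
P_in = P_out/η = 1776.1/0.851 = 2087.1 W.
I_p = P_in/V_p = 2087.1/220 = 9.49 A.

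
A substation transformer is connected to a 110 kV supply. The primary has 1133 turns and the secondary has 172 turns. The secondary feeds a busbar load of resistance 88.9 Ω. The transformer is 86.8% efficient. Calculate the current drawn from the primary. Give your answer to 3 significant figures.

V_s = 110000 × 172/1133 = 16699 V.
I_s = V_s/R = 16699/88.9 = 187.84 A.
P_out = V_s I_s = 16699 × 187.84 = 3.1368×10^6 W.
P_in = P_out/η = 3.1368×10^6/0.868 = 3.6138×10^6 W.
I_p = P_in/V_p = 3.6138×10^6/110000 = 32.9 A.

I_p ≈ 32.9 A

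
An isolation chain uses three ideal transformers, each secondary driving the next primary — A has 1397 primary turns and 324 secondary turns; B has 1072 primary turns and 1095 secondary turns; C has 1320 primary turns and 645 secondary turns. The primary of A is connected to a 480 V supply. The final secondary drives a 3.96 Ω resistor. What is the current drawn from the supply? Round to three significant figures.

I_supply ≈ 1.62 A

Secondary of A: V = 480.00 × 324/1397 = 111.32 V.
Secondary of B: V = 111.32 × 1095/1072 = 113.71 V.
Secondary of C: V = 113.71 × 645/1320 = 55.564 V.
I_load = 55.564/3.96 = 14.031 A, so P_out = 55.564 × 14.031 = 779.64 W.
All ideal ⇒ P_in = P_out, so I_supply = 779.64/480 = 1.62 A.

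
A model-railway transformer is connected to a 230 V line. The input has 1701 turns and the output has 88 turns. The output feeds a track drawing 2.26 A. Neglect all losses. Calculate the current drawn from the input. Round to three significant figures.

For an ideal transformer I_in N_in = I_out N_out, so I_in = 2.26 × 88/1701 = 0.117 A.

I_in ≈ 0.117 A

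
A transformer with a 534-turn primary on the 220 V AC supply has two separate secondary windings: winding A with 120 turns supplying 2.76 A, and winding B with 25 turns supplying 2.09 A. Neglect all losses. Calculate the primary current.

I_p ≈ 0.718 A

V_A = 220 × 120/534 = 49.438 V; V_B = 220 × 25/534 = 10.300 V.
P_out = V_A I_A + V_B I_B = 49.438×2.76 + 10.300×2.09 = 136.45 + 21.526 = 157.98 W.
Ideal ⇒ P_in = P_out, so I_p = P_out/V_p = 157.98/220 = 0.718 A.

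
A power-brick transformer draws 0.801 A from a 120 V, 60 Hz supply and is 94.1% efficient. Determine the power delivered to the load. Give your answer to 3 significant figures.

P_out ≈ 90.4 W

P_in = V_p I_p = 120 × 0.801 = 96.120 W.
P_out = η P_in = 0.941 × 96.120 = 90.4 W.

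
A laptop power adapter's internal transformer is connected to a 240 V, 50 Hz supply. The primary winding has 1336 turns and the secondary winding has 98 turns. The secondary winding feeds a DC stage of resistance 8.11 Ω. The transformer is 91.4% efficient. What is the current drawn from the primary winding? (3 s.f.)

I_p ≈ 0.174 A

V_s = 240 × 98/1336 = 17.605 V.
I_s = V_s/R = 17.605/8.11 = 2.1708 A.
P_out = V_s I_s = 17.605 × 2.1708 = 38.216 W.
P_in = P_out/η = 38.216/0.914 = 41.811 W.
I_p = P_in/V_p = 41.811/240 = 0.174 A.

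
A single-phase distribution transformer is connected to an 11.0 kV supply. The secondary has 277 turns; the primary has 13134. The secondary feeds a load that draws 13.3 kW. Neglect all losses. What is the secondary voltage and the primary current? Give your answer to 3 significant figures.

V_s = V_p × N_s/N_p = 11000 × 277/13134 = 231.99 V.
I_s = P/V_s = 13300/231.99 = 57.329 A.
I_p = I_s × N_s/N_p = 57.329 × 277/13134 = 1.21 A.

V_s ≈ 232 V, I_p ≈ 1.21 A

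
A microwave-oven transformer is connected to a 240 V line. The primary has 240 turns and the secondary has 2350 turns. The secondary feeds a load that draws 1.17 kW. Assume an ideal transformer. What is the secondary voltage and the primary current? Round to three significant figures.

V_s ≈ 2350 V, I_p ≈ 4.88 A

V_s = V_p × N_s/N_p = 240 × 2350/240 = 2350.0 V.
I_s = P/V_s = 1170/2350.0 = 0.49787 A.
I_p = I_s × N_s/N_p = 0.49787 × 2350/240 = 4.88 A.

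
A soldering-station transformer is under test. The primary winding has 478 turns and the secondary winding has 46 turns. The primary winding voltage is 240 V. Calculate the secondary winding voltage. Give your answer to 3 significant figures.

V_s/V_p = N_s/N_p, so V_s = 240 × 46/478 = 23.1 V.

V_s ≈ 23.1 V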